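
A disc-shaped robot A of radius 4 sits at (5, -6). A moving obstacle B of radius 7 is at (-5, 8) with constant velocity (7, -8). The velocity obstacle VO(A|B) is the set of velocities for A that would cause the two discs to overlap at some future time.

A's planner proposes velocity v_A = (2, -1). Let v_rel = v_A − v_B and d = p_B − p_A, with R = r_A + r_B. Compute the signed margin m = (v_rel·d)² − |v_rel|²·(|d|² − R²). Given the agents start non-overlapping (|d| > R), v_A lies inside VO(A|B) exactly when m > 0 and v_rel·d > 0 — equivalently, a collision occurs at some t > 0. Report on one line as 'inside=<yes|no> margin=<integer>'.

d = (-10, 14),  |d|² = 296;  R = 4+7 = 11,  c = 296−11² = 175
v_rel = (-5, 7),  |v_rel|² = 74;  v_rel·d = (-5)·(-10) + (7)·(14) = 148
74·t² − 296·t + 175 = 0  ⇒  m = 148² − 74·175 = 8954
m = 8954 > 0,  v_rel·d = 148 > 0  ⇒  inside

inside=yes margin=8954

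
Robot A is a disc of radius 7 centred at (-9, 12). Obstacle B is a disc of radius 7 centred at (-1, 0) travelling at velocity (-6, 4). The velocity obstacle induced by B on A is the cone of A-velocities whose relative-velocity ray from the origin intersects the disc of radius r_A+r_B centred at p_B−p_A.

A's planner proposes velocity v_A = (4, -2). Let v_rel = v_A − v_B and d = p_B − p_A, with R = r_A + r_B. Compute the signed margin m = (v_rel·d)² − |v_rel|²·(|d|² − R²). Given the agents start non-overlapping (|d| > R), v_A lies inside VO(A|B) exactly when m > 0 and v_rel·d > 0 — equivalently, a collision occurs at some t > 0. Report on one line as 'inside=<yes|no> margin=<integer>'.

d = (8, -12),  |d|² = 208;  R = 7+7 = 14,  c = 208−14² = 12
v_rel = (10, -6),  |v_rel|² = 136;  v_rel·d = (10)·(8) + (-6)·(-12) = 152
136·t² − 304·t + 12 = 0  ⇒  m = 152² − 136·12 = 21472
m = 21472 > 0,  v_rel·d = 152 > 0  ⇒  inside

inside=yes margin=21472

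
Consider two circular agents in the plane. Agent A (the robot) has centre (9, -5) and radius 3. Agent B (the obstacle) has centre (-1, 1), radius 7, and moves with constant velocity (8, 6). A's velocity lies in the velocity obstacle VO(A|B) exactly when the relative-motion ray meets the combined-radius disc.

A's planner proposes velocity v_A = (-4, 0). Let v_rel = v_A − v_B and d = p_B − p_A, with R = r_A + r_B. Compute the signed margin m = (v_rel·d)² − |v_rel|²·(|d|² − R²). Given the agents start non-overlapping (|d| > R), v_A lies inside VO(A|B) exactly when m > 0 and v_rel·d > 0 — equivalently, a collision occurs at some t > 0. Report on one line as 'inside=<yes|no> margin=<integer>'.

d = (-10, 6),  |d|² = 136;  R = 3+7 = 10,  c = 136−10² = 36
v_rel = (-12, -6),  |v_rel|² = 180;  v_rel·d = (-12)·(-10) + (-6)·(6) = 84
180·t² − 168·t + 36 = 0  ⇒  m = 84² − 180·36 = 576
m = 576 > 0,  v_rel·d = 84 > 0  ⇒  inside

inside=yes margin=576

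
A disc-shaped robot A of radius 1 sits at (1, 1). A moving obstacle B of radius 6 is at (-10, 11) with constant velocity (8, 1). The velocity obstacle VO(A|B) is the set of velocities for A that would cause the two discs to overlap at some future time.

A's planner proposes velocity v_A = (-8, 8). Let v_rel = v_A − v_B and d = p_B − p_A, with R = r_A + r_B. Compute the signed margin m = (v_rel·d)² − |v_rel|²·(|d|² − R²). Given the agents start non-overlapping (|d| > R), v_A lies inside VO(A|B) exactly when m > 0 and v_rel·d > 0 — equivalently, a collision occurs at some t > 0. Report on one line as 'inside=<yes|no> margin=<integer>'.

d = (-11, 10),  |d|² = 221;  R = 1+6 = 7,  c = 221−7² = 172
v_rel = (-16, 7),  |v_rel|² = 305;  v_rel·d = (-16)·(-11) + (7)·(10) = 246
305·t² − 492·t + 172 = 0  ⇒  m = 246² − 305·172 = 8056
m = 8056 > 0,  v_rel·d = 246 > 0  ⇒  inside

inside=yes margin=8056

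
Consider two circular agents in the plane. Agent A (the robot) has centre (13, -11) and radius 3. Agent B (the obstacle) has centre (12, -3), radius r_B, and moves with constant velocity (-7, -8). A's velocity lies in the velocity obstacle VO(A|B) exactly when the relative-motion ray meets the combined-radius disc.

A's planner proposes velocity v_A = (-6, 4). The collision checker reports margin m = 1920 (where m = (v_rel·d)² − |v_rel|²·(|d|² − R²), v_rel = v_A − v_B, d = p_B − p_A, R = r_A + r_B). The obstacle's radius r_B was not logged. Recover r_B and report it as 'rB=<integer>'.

m = 1920
d = (-1, 8);  v_rel = (1, 12),  |v_rel|² = 145
v_rel×d = (1)·(8) − (12)·(-1) = 20
since m = R²·145 − 20²:  R² = (400 + 1920) / 145 = 16
R = √16 = 4  ⇒  r_B = 4 − 3 = 1

rB=1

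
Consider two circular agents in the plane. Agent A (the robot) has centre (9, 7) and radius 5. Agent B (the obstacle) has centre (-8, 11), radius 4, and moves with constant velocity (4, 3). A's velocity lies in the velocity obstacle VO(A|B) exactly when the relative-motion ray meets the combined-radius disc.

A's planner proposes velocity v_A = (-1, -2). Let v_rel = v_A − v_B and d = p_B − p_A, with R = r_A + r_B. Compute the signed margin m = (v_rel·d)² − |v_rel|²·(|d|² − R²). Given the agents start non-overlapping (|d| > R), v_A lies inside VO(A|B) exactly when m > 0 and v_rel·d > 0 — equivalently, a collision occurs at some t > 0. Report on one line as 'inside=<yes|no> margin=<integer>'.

d = (-17, 4),  |d|² = 305;  R = 5+4 = 9,  c = 305−9² = 224
v_rel = (-5, -5),  |v_rel|² = 50;  v_rel·d = (-5)·(-17) + (-5)·(4) = 65
50·t² − 130·t + 224 = 0  ⇒  m = 65² − 50·224 = -6975
m = -6975 < 0,  v_rel·d = 65 > 0  ⇒  outside

inside=no margin=-6975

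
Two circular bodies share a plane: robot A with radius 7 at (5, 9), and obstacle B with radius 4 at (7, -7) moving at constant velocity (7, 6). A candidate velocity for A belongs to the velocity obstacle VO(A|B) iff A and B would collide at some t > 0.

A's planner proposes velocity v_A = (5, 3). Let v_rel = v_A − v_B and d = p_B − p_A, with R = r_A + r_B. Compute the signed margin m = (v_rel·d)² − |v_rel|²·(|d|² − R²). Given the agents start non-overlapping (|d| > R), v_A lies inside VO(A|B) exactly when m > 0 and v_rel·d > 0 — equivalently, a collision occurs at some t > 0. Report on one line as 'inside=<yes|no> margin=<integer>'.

d = (2, -16),  |d|² = 260;  R = 7+4 = 11,  c = 260−11² = 139
v_rel = (-2, -3),  |v_rel|² = 13;  v_rel·d = (-2)·(2) + (-3)·(-16) = 44
13·t² − 88·t + 139 = 0  ⇒  m = 44² − 13·139 = 129
m = 129 > 0,  v_rel·d = 44 > 0  ⇒  inside

inside=yes margin=129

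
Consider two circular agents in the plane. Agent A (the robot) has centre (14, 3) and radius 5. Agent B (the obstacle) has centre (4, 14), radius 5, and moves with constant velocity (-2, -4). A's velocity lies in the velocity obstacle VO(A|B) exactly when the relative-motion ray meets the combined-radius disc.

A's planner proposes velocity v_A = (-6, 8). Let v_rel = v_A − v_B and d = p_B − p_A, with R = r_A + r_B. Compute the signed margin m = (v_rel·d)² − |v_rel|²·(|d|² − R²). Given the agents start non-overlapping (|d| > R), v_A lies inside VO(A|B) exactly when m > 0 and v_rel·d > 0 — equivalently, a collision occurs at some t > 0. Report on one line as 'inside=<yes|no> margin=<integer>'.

d = (-10, 11),  |d|² = 221;  R = 5+5 = 10,  c = 221−10² = 121
v_rel = (-4, 12),  |v_rel|² = 160;  v_rel·d = (-4)·(-10) + (12)·(11) = 172
160·t² − 344·t + 121 = 0  ⇒  m = 172² − 160·121 = 10224
m = 10224 > 0,  v_rel·d = 172 > 0  ⇒  inside

inside=yes margin=10224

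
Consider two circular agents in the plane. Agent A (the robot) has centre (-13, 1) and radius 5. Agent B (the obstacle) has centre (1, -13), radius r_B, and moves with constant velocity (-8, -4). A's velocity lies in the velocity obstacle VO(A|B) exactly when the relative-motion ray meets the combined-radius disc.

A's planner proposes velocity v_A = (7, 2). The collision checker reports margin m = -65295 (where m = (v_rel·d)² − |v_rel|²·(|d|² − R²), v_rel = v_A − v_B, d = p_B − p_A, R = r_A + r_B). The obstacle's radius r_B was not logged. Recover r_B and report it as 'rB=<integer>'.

m = -65295
d = (14, -14);  v_rel = (15, 6),  |v_rel|² = 261
v_rel×d = (15)·(-14) − (6)·(14) = -294
since m = R²·261 − (-294)²:  R² = (86436 + -65295) / 261 = 81
R = √81 = 9  ⇒  r_B = 9 − 5 = 4

rB=4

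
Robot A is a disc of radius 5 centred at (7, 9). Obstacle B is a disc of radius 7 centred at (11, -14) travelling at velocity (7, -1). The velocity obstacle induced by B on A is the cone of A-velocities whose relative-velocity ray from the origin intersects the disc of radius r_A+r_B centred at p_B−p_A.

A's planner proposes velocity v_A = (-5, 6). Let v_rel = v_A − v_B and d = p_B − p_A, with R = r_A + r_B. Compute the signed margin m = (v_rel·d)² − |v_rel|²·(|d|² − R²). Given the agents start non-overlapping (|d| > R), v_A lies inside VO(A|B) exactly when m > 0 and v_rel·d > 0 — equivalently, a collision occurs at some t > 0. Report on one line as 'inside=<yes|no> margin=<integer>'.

d = (4, -23),  |d|² = 545;  R = 5+7 = 12,  c = 545−12² = 401
v_rel = (-12, 7),  |v_rel|² = 193;  v_rel·d = (-12)·(4) + (7)·(-23) = -209
193·t² + 418·t + 401 = 0  ⇒  m = (-209)² − 193·401 = -33712
m = -33712 < 0,  v_rel·d = -209 < 0  ⇒  outside

inside=no margin=-33712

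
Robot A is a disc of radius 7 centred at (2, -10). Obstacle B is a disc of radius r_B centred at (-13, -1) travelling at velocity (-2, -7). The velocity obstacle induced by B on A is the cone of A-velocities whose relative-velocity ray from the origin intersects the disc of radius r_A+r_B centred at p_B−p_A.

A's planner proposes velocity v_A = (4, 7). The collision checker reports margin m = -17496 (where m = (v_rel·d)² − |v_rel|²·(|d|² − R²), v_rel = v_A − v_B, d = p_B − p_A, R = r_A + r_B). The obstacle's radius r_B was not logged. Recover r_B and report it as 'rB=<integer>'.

m = -17496
d = (-15, 9);  v_rel = (6, 14),  |v_rel|² = 232
v_rel×d = (6)·(9) − (14)·(-15) = 264
since m = R²·232 − 264²:  R² = (69696 + -17496) / 232 = 225
R = √225 = 15  ⇒  r_B = 15 − 7 = 8

rB=8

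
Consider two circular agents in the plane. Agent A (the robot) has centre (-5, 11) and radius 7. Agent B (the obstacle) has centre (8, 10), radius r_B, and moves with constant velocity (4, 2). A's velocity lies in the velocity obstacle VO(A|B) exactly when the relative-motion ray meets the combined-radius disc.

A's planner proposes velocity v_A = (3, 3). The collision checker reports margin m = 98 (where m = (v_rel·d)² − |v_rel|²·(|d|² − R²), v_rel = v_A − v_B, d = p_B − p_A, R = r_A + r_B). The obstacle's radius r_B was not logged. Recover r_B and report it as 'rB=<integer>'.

m = 98
d = (13, -1);  v_rel = (-1, 1),  |v_rel|² = 2
v_rel×d = (-1)·(-1) − (1)·(13) = -12
since m = R²·2 − (-12)²:  R² = (144 + 98) / 2 = 121
R = √121 = 11  ⇒  r_B = 11 − 7 = 4

rB=4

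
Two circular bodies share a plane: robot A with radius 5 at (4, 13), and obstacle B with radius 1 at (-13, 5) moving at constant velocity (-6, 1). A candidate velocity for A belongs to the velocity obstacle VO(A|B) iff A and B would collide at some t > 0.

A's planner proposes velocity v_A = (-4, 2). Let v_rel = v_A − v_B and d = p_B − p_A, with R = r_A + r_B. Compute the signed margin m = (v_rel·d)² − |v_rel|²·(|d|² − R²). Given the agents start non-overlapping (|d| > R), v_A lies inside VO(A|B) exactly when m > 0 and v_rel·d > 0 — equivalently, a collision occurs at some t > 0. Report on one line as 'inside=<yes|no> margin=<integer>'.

d = (-17, -8),  |d|² = 353;  R = 5+1 = 6,  c = 353−6² = 317
v_rel = (2, 1),  |v_rel|² = 5;  v_rel·d = (2)·(-17) + (1)·(-8) = -42
5·t² + 84·t + 317 = 0  ⇒  m = (-42)² − 5·317 = 179
m = 179 > 0,  v_rel·d = -42 < 0  ⇒  outside

inside=no margin=179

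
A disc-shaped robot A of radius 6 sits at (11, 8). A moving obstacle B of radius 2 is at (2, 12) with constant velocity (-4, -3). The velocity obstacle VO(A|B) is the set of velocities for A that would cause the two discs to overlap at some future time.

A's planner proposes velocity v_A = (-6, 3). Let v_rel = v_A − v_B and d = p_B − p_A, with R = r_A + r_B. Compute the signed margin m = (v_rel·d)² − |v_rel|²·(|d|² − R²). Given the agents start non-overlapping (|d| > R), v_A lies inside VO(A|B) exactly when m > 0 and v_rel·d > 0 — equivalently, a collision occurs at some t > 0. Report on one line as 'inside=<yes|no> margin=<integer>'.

d = (-9, 4),  |d|² = 97;  R = 6+2 = 8,  c = 97−8² = 33
v_rel = (-2, 6),  |v_rel|² = 40;  v_rel·d = (-2)·(-9) + (6)·(4) = 42
40·t² − 84·t + 33 = 0  ⇒  m = 42² − 40·33 = 444
m = 444 > 0,  v_rel·d = 42 > 0  ⇒  inside

inside=yes margin=444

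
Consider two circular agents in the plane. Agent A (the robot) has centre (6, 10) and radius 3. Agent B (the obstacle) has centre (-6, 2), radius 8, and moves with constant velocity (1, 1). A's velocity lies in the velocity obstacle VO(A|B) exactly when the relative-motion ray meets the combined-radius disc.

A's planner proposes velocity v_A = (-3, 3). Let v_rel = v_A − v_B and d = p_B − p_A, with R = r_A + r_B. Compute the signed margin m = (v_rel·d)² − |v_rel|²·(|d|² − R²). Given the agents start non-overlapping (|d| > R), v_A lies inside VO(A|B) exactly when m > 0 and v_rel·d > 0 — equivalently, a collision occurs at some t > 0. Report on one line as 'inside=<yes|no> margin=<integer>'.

d = (-12, -8),  |d|² = 208;  R = 3+8 = 11,  c = 208−11² = 87
v_rel = (-4, 2),  |v_rel|² = 20;  v_rel·d = (-4)·(-12) + (2)·(-8) = 32
20·t² − 64·t + 87 = 0  ⇒  m = 32² − 20·87 = -716
m = -716 < 0,  v_rel·d = 32 > 0  ⇒  outside

inside=no margin=-716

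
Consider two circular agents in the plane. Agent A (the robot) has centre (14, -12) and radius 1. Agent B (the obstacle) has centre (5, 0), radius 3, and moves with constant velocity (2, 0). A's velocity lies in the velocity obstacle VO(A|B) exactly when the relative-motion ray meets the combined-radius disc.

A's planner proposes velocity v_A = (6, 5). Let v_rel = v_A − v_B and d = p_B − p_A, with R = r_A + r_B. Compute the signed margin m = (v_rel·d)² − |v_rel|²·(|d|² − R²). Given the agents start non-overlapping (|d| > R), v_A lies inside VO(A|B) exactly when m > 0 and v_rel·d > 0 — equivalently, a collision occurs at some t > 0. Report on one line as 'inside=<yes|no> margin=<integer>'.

d = (-9, 12),  |d|² = 225;  R = 1+3 = 4,  c = 225−4² = 209
v_rel = (4, 5),  |v_rel|² = 41;  v_rel·d = (4)·(-9) + (5)·(12) = 24
41·t² − 48·t + 209 = 0  ⇒  m = 24² − 41·209 = -7993
m = -7993 < 0,  v_rel·d = 24 > 0  ⇒  outside

inside=no margin=-7993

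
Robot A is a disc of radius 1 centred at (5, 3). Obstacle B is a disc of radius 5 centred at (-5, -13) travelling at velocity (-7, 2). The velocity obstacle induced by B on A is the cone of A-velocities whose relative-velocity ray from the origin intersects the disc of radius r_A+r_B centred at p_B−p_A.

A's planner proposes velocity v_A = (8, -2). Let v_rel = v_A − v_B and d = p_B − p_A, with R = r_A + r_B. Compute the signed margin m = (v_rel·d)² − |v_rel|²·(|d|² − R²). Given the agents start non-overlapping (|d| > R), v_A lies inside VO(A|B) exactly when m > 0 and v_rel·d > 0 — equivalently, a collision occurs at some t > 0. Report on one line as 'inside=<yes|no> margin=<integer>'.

d = (-10, -16),  |d|² = 356;  R = 1+5 = 6,  c = 356−6² = 320
v_rel = (15, -4),  |v_rel|² = 241;  v_rel·d = (15)·(-10) + (-4)·(-16) = -86
241·t² + 172·t + 320 = 0  ⇒  m = (-86)² − 241·320 = -69724
m = -69724 < 0,  v_rel·d = -86 < 0  ⇒  outside

inside=no margin=-69724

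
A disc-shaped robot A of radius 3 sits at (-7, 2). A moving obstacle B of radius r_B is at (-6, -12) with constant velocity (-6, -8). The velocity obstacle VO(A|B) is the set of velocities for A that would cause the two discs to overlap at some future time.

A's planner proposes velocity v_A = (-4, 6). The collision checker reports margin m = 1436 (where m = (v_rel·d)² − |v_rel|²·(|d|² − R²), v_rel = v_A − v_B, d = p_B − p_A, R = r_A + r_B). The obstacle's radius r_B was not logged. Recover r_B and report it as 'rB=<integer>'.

m = 1436
d = (1, -14);  v_rel = (2, 14),  |v_rel|² = 200
v_rel×d = (2)·(-14) − (14)·(1) = -42
since m = R²·200 − (-42)²:  R² = (1764 + 1436) / 200 = 16
R = √16 = 4  ⇒  r_B = 4 − 3 = 1

rB=1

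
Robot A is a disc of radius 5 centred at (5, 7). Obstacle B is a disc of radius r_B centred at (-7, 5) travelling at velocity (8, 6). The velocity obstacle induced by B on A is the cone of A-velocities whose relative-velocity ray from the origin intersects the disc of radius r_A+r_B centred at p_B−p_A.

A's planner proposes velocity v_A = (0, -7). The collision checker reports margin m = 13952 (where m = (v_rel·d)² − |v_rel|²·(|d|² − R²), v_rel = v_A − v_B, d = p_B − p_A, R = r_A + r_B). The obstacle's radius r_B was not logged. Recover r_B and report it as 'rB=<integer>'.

m = 13952
d = (-12, -2);  v_rel = (-8, -13),  |v_rel|² = 233
v_rel×d = (-8)·(-2) − (-13)·(-12) = -140
since m = R²·233 − (-140)²:  R² = (19600 + 13952) / 233 = 144
R = √144 = 12  ⇒  r_B = 12 − 5 = 7

rB=7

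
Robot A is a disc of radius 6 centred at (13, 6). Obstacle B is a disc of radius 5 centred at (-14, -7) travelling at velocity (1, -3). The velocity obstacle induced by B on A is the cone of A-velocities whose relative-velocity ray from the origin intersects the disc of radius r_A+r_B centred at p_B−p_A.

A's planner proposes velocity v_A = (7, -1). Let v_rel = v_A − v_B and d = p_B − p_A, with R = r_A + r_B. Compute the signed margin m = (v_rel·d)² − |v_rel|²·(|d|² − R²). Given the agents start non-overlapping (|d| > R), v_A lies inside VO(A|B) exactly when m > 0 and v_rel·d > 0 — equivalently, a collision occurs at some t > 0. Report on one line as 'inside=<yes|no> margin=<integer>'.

d = (-27, -13),  |d|² = 898;  R = 6+5 = 11,  c = 898−11² = 777
v_rel = (6, 2),  |v_rel|² = 40;  v_rel·d = (6)·(-27) + (2)·(-13) = -188
40·t² + 376·t + 777 = 0  ⇒  m = (-188)² − 40·777 = 4264
m = 4264 > 0,  v_rel·d = -188 < 0  ⇒  outside

inside=no margin=4264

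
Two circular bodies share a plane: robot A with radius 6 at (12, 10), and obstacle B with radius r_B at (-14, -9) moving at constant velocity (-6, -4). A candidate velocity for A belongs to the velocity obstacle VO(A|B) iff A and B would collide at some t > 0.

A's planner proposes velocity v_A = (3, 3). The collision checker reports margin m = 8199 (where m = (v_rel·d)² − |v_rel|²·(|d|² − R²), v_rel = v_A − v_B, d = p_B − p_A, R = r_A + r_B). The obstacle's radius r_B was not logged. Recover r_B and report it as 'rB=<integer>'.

m = 8199
d = (-26, -19);  v_rel = (9, 7),  |v_rel|² = 130
v_rel×d = (9)·(-19) − (7)·(-26) = 11
since m = R²·130 − 11²:  R² = (121 + 8199) / 130 = 64
R = √64 = 8  ⇒  r_B = 8 − 6 = 2

rB=2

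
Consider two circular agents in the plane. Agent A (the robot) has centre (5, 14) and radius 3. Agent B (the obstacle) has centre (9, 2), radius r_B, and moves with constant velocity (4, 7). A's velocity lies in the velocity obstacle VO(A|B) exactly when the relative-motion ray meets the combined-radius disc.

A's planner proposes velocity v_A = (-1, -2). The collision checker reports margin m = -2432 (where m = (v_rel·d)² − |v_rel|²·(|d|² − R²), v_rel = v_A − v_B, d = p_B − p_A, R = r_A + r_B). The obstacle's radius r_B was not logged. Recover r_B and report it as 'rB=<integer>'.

m = -2432
d = (4, -12);  v_rel = (-5, -9),  |v_rel|² = 106
v_rel×d = (-5)·(-12) − (-9)·(4) = 96
since m = R²·106 − 96²:  R² = (9216 + -2432) / 106 = 64
R = √64 = 8  ⇒  r_B = 8 − 3 = 5

rB=5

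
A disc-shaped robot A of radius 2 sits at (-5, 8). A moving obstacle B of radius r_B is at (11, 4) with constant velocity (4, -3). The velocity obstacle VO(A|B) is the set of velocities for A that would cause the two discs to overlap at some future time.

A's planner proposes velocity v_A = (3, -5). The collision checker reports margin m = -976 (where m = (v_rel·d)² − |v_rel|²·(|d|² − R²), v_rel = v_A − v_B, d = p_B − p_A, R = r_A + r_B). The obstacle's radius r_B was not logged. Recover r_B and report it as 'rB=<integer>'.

m = -976
d = (16, -4);  v_rel = (-1, -2),  |v_rel|² = 5
v_rel×d = (-1)·(-4) − (-2)·(16) = 36
since m = R²·5 − 36²:  R² = (1296 + -976) / 5 = 64
R = √64 = 8  ⇒  r_B = 8 − 2 = 6

rB=6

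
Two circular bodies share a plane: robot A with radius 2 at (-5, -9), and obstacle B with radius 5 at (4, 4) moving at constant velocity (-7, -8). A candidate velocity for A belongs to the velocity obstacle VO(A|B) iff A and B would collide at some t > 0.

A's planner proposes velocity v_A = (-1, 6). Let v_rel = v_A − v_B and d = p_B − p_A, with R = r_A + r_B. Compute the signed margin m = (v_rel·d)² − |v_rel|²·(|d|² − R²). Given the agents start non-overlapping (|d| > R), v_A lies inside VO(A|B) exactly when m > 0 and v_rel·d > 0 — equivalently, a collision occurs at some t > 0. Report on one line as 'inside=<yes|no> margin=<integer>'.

d = (9, 13),  |d|² = 250;  R = 2+5 = 7,  c = 250−7² = 201
v_rel = (6, 14),  |v_rel|² = 232;  v_rel·d = (6)·(9) + (14)·(13) = 236
232·t² − 472·t + 201 = 0  ⇒  m = 236² − 232·201 = 9064
m = 9064 > 0,  v_rel·d = 236 > 0  ⇒  inside

inside=yes margin=9064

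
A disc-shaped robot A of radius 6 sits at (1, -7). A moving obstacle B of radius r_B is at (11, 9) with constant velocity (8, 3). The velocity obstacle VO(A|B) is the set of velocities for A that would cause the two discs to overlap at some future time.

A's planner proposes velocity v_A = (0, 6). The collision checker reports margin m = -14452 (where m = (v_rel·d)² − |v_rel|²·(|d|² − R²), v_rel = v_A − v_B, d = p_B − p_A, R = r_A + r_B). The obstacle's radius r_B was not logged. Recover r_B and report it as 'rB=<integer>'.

m = -14452
d = (10, 16);  v_rel = (-8, 3),  |v_rel|² = 73
v_rel×d = (-8)·(16) − (3)·(10) = -158
since m = R²·73 − (-158)²:  R² = (24964 + -14452) / 73 = 144
R = √144 = 12  ⇒  r_B = 12 − 6 = 6

rB=6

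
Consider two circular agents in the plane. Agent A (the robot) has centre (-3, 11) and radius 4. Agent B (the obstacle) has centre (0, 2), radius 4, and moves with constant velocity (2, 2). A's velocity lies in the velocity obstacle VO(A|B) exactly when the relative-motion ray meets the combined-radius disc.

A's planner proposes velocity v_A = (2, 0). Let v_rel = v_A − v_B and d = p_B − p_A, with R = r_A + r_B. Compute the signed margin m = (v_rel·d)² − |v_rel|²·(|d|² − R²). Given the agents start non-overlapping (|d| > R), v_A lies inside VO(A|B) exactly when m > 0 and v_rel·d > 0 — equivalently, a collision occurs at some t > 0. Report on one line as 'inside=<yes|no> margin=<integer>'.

d = (3, -9),  |d|² = 90;  R = 4+4 = 8,  c = 90−8² = 26
v_rel = (0, -2),  |v_rel|² = 4;  v_rel·d = (0)·(3) + (-2)·(-9) = 18
4·t² − 36·t + 26 = 0  ⇒  m = 18² − 4·26 = 220
m = 220 > 0,  v_rel·d = 18 > 0  ⇒  inside

inside=yes margin=220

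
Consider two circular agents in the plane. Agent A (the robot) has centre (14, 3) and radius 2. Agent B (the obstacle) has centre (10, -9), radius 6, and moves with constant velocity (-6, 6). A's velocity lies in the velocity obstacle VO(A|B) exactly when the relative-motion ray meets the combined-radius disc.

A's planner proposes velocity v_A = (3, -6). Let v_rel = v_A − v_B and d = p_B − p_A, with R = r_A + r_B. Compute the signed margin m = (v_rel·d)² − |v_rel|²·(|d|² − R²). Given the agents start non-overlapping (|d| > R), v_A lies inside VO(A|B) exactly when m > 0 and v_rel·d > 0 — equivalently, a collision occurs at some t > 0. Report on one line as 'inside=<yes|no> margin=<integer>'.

d = (-4, -12),  |d|² = 160;  R = 2+6 = 8,  c = 160−8² = 96
v_rel = (9, -12),  |v_rel|² = 225;  v_rel·d = (9)·(-4) + (-12)·(-12) = 108
225·t² − 216·t + 96 = 0  ⇒  m = 108² − 225·96 = -9936
m = -9936 < 0,  v_rel·d = 108 > 0  ⇒  outside

inside=no margin=-9936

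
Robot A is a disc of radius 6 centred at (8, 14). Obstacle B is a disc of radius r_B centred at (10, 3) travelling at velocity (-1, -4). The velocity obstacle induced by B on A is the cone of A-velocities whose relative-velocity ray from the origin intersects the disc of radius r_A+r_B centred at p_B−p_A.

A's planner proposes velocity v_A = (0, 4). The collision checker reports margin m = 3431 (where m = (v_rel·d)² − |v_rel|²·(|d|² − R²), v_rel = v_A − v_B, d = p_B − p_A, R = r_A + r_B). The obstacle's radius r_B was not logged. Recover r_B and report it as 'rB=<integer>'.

m = 3431
d = (2, -11);  v_rel = (1, 8),  |v_rel|² = 65
v_rel×d = (1)·(-11) − (8)·(2) = -27
since m = R²·65 − (-27)²:  R² = (729 + 3431) / 65 = 64
R = √64 = 8  ⇒  r_B = 8 − 6 = 2

rB=2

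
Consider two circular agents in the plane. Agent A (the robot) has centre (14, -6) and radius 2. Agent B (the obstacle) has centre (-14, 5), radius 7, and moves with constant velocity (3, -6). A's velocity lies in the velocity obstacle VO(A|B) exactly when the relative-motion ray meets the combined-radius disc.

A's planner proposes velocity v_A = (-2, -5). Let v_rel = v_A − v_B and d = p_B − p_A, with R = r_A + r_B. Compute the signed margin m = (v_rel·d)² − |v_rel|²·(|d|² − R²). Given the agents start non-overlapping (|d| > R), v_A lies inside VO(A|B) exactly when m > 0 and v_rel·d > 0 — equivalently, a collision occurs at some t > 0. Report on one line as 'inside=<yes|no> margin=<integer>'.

d = (-28, 11),  |d|² = 905;  R = 2+7 = 9,  c = 905−9² = 824
v_rel = (-5, 1),  |v_rel|² = 26;  v_rel·d = (-5)·(-28) + (1)·(11) = 151
26·t² − 302·t + 824 = 0  ⇒  m = 151² − 26·824 = 1377
m = 1377 > 0,  v_rel·d = 151 > 0  ⇒  inside

inside=yes margin=1377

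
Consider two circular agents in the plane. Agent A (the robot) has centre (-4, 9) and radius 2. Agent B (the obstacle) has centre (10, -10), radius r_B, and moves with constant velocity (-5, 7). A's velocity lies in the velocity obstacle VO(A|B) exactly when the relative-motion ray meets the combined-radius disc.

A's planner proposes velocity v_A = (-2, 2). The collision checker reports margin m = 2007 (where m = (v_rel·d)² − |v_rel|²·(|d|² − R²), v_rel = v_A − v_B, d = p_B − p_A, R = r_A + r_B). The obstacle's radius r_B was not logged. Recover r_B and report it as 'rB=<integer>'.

m = 2007
d = (14, -19);  v_rel = (3, -5),  |v_rel|² = 34
v_rel×d = (3)·(-19) − (-5)·(14) = 13
since m = R²·34 − 13²:  R² = (169 + 2007) / 34 = 64
R = √64 = 8  ⇒  r_B = 8 − 2 = 6

rB=6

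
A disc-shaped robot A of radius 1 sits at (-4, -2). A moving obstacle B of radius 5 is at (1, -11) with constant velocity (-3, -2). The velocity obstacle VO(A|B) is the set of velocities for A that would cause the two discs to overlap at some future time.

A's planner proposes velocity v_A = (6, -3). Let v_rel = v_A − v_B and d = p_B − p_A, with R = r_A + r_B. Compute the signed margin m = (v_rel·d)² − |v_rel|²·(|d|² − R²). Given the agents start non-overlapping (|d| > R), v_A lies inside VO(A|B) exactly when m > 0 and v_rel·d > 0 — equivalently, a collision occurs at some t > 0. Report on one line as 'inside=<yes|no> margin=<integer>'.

d = (5, -9),  |d|² = 106;  R = 1+5 = 6,  c = 106−6² = 70
v_rel = (9, -1),  |v_rel|² = 82;  v_rel·d = (9)·(5) + (-1)·(-9) = 54
82·t² − 108·t + 70 = 0  ⇒  m = 54² − 82·70 = -2824
m = -2824 < 0,  v_rel·d = 54 > 0  ⇒  outside

inside=no margin=-2824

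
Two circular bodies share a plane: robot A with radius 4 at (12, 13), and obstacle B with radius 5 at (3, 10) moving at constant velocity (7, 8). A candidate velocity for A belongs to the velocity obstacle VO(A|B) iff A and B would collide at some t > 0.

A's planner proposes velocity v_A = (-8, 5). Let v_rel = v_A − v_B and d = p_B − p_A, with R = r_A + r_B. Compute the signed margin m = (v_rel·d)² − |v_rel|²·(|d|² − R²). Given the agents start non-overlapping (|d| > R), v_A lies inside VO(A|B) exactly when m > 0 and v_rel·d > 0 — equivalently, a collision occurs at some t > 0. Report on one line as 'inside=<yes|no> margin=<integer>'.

d = (-9, -3),  |d|² = 90;  R = 4+5 = 9,  c = 90−9² = 9
v_rel = (-15, -3),  |v_rel|² = 234;  v_rel·d = (-15)·(-9) + (-3)·(-3) = 144
234·t² − 288·t + 9 = 0  ⇒  m = 144² − 234·9 = 18630
m = 18630 > 0,  v_rel·d = 144 > 0  ⇒  inside

inside=yes margin=18630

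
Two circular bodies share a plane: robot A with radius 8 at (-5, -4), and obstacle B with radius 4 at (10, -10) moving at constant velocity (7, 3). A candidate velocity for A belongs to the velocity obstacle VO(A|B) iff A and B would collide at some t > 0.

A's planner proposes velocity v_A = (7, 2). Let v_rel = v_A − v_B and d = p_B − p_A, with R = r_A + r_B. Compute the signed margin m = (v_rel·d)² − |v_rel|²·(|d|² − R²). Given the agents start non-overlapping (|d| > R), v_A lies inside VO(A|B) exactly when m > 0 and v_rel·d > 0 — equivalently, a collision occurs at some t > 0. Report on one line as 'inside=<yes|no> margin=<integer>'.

d = (15, -6),  |d|² = 261;  R = 8+4 = 12,  c = 261−12² = 117
v_rel = (0, -1),  |v_rel|² = 1;  v_rel·d = (0)·(15) + (-1)·(-6) = 6
1·t² − 12·t + 117 = 0  ⇒  m = 6² − 1·117 = -81
m = -81 < 0,  v_rel·d = 6 > 0  ⇒  outside

inside=no margin=-81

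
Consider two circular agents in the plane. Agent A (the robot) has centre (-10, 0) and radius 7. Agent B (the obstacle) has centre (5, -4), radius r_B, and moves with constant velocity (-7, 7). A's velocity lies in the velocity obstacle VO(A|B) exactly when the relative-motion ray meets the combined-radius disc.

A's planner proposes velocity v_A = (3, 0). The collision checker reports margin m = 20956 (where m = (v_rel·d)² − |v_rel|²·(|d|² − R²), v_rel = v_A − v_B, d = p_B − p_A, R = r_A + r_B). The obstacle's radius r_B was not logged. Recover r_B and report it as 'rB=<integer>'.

m = 20956
d = (15, -4);  v_rel = (10, -7),  |v_rel|² = 149
v_rel×d = (10)·(-4) − (-7)·(15) = 65
since m = R²·149 − 65²:  R² = (4225 + 20956) / 149 = 169
R = √169 = 13  ⇒  r_B = 13 − 7 = 6

rB=6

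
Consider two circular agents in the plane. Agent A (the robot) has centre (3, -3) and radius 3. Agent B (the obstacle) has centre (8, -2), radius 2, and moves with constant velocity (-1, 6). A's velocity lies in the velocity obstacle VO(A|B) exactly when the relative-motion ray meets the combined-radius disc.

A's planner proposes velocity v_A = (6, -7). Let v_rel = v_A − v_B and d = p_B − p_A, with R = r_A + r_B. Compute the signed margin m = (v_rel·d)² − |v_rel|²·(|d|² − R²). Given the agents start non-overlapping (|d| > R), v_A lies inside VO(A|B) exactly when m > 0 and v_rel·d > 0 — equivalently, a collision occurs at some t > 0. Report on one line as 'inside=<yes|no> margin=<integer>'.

d = (5, 1),  |d|² = 26;  R = 3+2 = 5,  c = 26−5² = 1
v_rel = (7, -13),  |v_rel|² = 218;  v_rel·d = (7)·(5) + (-13)·(1) = 22
218·t² − 44·t + 1 = 0  ⇒  m = 22² − 218·1 = 266
m = 266 > 0,  v_rel·d = 22 > 0  ⇒  inside

inside=yes margin=266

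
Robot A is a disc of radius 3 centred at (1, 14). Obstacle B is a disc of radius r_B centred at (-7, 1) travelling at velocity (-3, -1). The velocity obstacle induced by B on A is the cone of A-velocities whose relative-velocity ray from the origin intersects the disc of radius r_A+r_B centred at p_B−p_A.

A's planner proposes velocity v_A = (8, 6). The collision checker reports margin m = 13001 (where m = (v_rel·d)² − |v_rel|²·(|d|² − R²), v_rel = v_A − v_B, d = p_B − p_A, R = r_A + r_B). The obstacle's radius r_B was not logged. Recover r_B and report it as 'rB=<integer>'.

m = 13001
d = (-8, -13);  v_rel = (11, 7),  |v_rel|² = 170
v_rel×d = (11)·(-13) − (7)·(-8) = -87
since m = R²·170 − (-87)²:  R² = (7569 + 13001) / 170 = 121
R = √121 = 11  ⇒  r_B = 11 − 3 = 8

rB=8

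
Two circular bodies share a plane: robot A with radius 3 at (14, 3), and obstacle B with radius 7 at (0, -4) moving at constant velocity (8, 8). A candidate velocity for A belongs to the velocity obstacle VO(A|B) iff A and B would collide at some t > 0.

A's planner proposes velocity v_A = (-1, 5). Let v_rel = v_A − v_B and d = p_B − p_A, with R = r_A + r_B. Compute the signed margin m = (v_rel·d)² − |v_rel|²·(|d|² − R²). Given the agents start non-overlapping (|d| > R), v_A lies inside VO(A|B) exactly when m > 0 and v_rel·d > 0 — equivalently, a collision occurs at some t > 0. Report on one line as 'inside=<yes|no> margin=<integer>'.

d = (-14, -7),  |d|² = 245;  R = 3+7 = 10,  c = 245−10² = 145
v_rel = (-9, -3),  |v_rel|² = 90;  v_rel·d = (-9)·(-14) + (-3)·(-7) = 147
90·t² − 294·t + 145 = 0  ⇒  m = 147² − 90·145 = 8559
m = 8559 > 0,  v_rel·d = 147 > 0  ⇒  inside

inside=yes margin=8559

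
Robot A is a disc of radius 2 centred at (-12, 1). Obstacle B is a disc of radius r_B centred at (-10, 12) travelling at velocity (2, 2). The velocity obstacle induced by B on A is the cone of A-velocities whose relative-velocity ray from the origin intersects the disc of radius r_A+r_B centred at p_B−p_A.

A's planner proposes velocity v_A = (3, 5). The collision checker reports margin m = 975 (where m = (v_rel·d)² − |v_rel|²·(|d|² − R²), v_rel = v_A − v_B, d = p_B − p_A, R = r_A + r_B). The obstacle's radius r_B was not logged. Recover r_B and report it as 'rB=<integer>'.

m = 975
d = (2, 11);  v_rel = (1, 3),  |v_rel|² = 10
v_rel×d = (1)·(11) − (3)·(2) = 5
since m = R²·10 − 5²:  R² = (25 + 975) / 10 = 100
R = √100 = 10  ⇒  r_B = 10 − 2 = 8

rB=8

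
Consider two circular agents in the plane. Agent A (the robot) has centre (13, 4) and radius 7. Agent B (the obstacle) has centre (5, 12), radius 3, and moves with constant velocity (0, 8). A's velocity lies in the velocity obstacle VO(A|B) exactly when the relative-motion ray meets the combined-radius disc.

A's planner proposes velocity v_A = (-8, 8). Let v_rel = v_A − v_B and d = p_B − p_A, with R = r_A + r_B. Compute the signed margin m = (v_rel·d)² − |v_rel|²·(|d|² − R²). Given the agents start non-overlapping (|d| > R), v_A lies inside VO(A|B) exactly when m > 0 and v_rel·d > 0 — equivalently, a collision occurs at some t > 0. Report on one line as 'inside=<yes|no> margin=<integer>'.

d = (-8, 8),  |d|² = 128;  R = 7+3 = 10,  c = 128−10² = 28
v_rel = (-8, 0),  |v_rel|² = 64;  v_rel·d = (-8)·(-8) + (0)·(8) = 64
64·t² − 128·t + 28 = 0  ⇒  m = 64² − 64·28 = 2304
m = 2304 > 0,  v_rel·d = 64 > 0  ⇒  inside

inside=yes margin=2304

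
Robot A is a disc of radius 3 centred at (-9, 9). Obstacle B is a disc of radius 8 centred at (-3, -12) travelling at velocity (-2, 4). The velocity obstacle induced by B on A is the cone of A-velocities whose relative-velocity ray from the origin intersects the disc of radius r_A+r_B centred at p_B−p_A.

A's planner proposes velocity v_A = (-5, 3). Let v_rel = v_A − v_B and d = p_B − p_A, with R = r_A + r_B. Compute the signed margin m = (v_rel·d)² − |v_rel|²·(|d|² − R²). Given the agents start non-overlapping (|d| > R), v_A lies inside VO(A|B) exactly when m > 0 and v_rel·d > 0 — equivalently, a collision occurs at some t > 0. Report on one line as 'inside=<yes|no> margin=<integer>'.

d = (6, -21),  |d|² = 477;  R = 3+8 = 11,  c = 477−11² = 356
v_rel = (-3, -1),  |v_rel|² = 10;  v_rel·d = (-3)·(6) + (-1)·(-21) = 3
10·t² − 6·t + 356 = 0  ⇒  m = 3² − 10·356 = -3551
m = -3551 < 0,  v_rel·d = 3 > 0  ⇒  outside

inside=no margin=-3551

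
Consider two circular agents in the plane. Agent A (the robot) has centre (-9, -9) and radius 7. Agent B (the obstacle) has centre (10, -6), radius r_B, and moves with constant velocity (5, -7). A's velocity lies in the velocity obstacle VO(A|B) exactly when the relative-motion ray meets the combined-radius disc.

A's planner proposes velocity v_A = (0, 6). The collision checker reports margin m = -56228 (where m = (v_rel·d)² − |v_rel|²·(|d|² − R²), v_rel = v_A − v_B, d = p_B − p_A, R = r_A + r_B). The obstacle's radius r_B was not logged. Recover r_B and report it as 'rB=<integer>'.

m = -56228
d = (19, 3);  v_rel = (-5, 13),  |v_rel|² = 194
v_rel×d = (-5)·(3) − (13)·(19) = -262
since m = R²·194 − (-262)²:  R² = (68644 + -56228) / 194 = 64
R = √64 = 8  ⇒  r_B = 8 − 7 = 1

rB=1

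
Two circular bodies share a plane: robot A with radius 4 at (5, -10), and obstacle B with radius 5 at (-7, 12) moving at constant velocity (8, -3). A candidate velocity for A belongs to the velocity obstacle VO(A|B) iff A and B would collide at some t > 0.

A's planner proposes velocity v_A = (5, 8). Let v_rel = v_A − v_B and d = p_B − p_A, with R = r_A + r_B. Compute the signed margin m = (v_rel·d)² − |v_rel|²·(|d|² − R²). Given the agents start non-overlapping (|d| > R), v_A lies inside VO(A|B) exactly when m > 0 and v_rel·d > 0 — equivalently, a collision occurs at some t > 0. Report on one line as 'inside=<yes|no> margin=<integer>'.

d = (-12, 22),  |d|² = 628;  R = 4+5 = 9,  c = 628−9² = 547
v_rel = (-3, 11),  |v_rel|² = 130;  v_rel·d = (-3)·(-12) + (11)·(22) = 278
130·t² − 556·t + 547 = 0  ⇒  m = 278² − 130·547 = 6174
m = 6174 > 0,  v_rel·d = 278 > 0  ⇒  inside

inside=yes margin=6174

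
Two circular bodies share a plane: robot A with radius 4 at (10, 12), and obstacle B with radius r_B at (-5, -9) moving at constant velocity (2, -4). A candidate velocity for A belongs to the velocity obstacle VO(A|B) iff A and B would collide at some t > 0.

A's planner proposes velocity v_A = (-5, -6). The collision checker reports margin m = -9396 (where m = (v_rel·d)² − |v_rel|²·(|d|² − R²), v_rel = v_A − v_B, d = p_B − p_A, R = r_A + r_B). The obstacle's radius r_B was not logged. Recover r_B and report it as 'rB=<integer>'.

m = -9396
d = (-15, -21);  v_rel = (-7, -2),  |v_rel|² = 53
v_rel×d = (-7)·(-21) − (-2)·(-15) = 117
since m = R²·53 − 117²:  R² = (13689 + -9396) / 53 = 81
R = √81 = 9  ⇒  r_B = 9 − 4 = 5

rB=5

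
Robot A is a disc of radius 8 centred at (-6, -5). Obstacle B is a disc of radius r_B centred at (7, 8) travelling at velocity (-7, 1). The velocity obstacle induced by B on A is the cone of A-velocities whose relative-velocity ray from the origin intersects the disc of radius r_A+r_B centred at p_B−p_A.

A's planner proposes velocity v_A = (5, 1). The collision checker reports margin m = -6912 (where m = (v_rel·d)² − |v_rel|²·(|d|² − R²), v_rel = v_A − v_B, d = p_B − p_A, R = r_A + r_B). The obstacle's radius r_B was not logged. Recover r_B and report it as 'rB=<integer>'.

m = -6912
d = (13, 13);  v_rel = (12, 0),  |v_rel|² = 144
v_rel×d = (12)·(13) − (0)·(13) = 156
since m = R²·144 − 156²:  R² = (24336 + -6912) / 144 = 121
R = √121 = 11  ⇒  r_B = 11 − 8 = 3

rB=3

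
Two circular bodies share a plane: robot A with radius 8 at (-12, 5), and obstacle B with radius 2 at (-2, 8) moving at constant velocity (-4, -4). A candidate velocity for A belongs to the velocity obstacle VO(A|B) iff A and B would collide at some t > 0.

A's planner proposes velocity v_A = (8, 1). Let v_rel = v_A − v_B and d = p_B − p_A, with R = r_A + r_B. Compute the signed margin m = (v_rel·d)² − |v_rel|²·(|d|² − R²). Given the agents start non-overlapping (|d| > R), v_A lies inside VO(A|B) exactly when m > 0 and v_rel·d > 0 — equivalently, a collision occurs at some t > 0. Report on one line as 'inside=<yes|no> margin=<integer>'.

d = (10, 3),  |d|² = 109;  R = 8+2 = 10,  c = 109−10² = 9
v_rel = (12, 5),  |v_rel|² = 169;  v_rel·d = (12)·(10) + (5)·(3) = 135
169·t² − 270·t + 9 = 0  ⇒  m = 135² − 169·9 = 16704
m = 16704 > 0,  v_rel·d = 135 > 0  ⇒  inside

inside=yes margin=16704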